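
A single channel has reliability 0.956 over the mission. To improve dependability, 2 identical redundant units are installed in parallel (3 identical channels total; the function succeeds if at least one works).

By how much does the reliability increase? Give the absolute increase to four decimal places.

R_before = 0.956
R_after = 1 − (1 − 0.956)^3 = 0.9999
ΔR = 0.9999 − 0.956 = 0.0439

0.0439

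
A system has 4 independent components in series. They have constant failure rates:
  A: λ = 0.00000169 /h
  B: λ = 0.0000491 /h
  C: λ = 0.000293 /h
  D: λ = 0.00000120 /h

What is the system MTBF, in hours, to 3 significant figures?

2900

Series of exponential components: λ_sys = Σ λ_i
λ_sys = 0.00000169 + 0.0000491 + 0.000293 + 0.00000120 = 3.4499e-04 /h
MTBF = 1 / λ_sys = 2900 h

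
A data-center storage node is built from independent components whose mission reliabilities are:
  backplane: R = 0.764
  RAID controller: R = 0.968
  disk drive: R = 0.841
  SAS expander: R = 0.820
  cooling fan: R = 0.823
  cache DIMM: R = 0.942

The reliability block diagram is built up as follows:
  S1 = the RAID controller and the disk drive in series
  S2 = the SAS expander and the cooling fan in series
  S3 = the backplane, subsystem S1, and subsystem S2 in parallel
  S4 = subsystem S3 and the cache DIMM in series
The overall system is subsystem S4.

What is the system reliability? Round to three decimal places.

0.929

Series (RAID controller and disk drive): 0.96800 × 0.84100 = 0.81409
Series (SAS expander and cooling fan): 0.82000 × 0.82300 = 0.67486
Parallel (backplane, [0.81409], and [0.67486]): 1 − (1 − 0.76400)(1 − 0.81409)(1 − 0.67486) = 0.98573
Series ([0.98573] and cache DIMM): 0.98573 × 0.94200 = 0.929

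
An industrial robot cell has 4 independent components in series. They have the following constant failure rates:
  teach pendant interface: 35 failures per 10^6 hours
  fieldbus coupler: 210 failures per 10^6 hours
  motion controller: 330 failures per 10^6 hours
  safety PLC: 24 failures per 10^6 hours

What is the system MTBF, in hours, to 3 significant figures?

Series of exponential components: λ_sys = Σ λ_i
λ_sys = 0.000035 + 0.00021 + 0.00033 + 0.000024 = 5.9900e-04 /h
MTBF = 1 / λ_sys = 1670 h

1670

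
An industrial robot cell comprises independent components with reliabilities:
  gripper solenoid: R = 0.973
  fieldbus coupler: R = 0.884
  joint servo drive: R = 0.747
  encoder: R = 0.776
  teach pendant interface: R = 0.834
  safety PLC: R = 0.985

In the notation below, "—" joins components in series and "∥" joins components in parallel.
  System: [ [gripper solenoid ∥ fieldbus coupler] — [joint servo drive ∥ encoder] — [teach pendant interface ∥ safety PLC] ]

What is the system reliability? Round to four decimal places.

Parallel (gripper solenoid and fieldbus coupler): 1 − (1 − 0.973000)(1 − 0.884000) = 0.996868
Parallel (joint servo drive and encoder): 1 − (1 − 0.747000)(1 − 0.776000) = 0.943328
Parallel (teach pendant interface and safety PLC): 1 − (1 − 0.834000)(1 − 0.985000) = 0.997510
Series ([0.996868], [0.943328], and [0.997510]): 0.996868 × 0.943328 × 0.997510 = 0.9380

0.9380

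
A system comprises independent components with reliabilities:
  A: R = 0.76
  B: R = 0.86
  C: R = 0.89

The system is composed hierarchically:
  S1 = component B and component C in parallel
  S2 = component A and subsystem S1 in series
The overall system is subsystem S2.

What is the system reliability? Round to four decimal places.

0.7483

Parallel (B and C): 1 − (1 − 0.860000)(1 − 0.890000) = 0.984600
Series (A and [0.984600]): 0.760000 × 0.984600 = 0.7483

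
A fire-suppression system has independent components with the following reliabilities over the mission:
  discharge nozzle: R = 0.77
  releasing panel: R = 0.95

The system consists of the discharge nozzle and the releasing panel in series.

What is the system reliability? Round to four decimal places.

0.7315

Series (discharge nozzle and releasing panel): 0.770000 × 0.950000 = 0.7315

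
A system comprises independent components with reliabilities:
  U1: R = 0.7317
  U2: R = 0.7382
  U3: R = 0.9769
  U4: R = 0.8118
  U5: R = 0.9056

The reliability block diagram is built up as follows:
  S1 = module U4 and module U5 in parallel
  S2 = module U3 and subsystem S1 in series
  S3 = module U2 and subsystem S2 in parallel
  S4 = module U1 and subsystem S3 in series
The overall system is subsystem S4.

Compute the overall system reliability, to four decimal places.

Parallel (U4 and U5): 1 − (1 − 0.811800)(1 − 0.905600) = 0.982234
Series (U3 and [0.982234]): 0.976900 × 0.982234 = 0.959544
Parallel (U2 and [0.959544]): 1 − (1 − 0.738200)(1 − 0.959544) = 0.989409
Series (U1 and [0.989409]): 0.731700 × 0.989409 = 0.7240

0.7240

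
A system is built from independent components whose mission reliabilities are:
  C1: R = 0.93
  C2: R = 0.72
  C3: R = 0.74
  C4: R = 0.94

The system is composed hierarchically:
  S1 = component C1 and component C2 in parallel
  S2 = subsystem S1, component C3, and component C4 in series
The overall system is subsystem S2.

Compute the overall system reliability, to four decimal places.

Parallel (C1 and C2): 1 − (1 − 0.930000)(1 − 0.720000) = 0.980400
Series ([0.980400], C3, and C4): 0.980400 × 0.740000 × 0.940000 = 0.6820

0.6820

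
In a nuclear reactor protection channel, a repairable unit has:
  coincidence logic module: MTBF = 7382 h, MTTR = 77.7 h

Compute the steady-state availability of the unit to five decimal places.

0.98958

A(coincidence logic module) = MTBF/(MTBF+MTTR) = 7382/(7382+77.7) = 0.98958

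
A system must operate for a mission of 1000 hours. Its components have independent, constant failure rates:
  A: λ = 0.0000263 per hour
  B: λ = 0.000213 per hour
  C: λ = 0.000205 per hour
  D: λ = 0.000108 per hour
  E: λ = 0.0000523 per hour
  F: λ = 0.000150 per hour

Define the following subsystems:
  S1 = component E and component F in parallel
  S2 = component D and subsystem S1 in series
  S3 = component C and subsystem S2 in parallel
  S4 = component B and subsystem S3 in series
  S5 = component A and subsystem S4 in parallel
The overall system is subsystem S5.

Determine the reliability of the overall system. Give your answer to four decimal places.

R(A) = exp(−0.0000263 × 1000) = 0.974043
R(B) = exp(−0.000213 × 1000) = 0.808156
R(C) = exp(−0.000205 × 1000) = 0.814647
R(D) = exp(−0.000108 × 1000) = 0.897628
R(E) = exp(−0.0000523 × 1000) = 0.949044
R(F) = exp(−0.000150 × 1000) = 0.860708
Parallel (E and F): 1 − (1 − 0.949044)(1 − 0.860708) = 0.992902
Series (D and [0.992902]): 0.897628 × 0.992902 = 0.891257
Parallel (C and [0.891257]): 1 − (1 − 0.814647)(1 − 0.891257) = 0.979844
Series (B and [0.979844]): 0.808156 × 0.979844 = 0.791867
Parallel (A and [0.791867]): 1 − (1 − 0.974043)(1 − 0.791867) = 0.9946

0.9946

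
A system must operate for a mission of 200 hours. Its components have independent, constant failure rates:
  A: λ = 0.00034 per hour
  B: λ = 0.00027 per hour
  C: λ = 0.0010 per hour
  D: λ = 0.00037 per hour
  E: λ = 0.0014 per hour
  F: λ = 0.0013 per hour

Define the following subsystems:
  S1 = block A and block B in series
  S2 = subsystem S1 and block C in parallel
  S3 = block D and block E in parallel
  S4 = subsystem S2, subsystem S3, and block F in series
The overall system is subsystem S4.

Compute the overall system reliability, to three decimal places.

0.742

R(A) = exp(−0.00034 × 200) = 0.93426
R(B) = exp(−0.00027 × 200) = 0.94743
R(C) = exp(−0.0010 × 200) = 0.81873
R(D) = exp(−0.00037 × 200) = 0.92867
R(E) = exp(−0.0014 × 200) = 0.75578
R(F) = exp(−0.0013 × 200) = 0.77105
Series (A and B): 0.93426 × 0.94743 = 0.88515
Parallel ([0.88515] and C): 1 − (1 − 0.88515)(1 − 0.81873) = 0.97918
Parallel (D and E): 1 − (1 − 0.92867)(1 − 0.75578) = 0.98258
Series ([0.97918], [0.98258], and F): 0.97918 × 0.98258 × 0.77105 = 0.742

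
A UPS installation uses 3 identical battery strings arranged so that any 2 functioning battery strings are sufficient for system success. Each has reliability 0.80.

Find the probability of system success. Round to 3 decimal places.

R = Σ_{i=2}^{3} C(3,i) p^i (1−p)^{3−i} with p = 0.80
C(3,2)·0.80^2·0.20^1 = 0.38400
C(3,3)·0.80^3·0.20^0 = 0.51200
Sum = 0.896

0.896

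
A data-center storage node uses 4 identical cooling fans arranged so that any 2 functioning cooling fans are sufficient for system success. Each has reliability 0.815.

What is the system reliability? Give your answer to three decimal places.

R = Σ_{i=2}^{4} C(4,i) p^i (1−p)^{4−i} with p = 0.815
C(4,2)·0.815^2·0.185^2 = 0.13640
C(4,3)·0.815^3·0.185^1 = 0.40059
C(4,4)·0.815^4·0.185^0 = 0.44119
Sum = 0.978

0.978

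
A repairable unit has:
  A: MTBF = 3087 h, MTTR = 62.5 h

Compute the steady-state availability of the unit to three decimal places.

0.980

A(A) = MTBF/(MTBF+MTTR) = 3087/(3087+62.5) = 0.980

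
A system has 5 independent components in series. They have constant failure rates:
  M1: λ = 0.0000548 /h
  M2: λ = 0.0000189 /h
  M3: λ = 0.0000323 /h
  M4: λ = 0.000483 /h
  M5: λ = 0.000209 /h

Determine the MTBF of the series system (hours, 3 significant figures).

1250

Series of exponential components: λ_sys = Σ λ_i
λ_sys = 0.0000548 + 0.0000189 + 0.0000323 + 0.000483 + 0.000209 = 7.9800e-04 /h
MTBF = 1 / λ_sys = 1250 h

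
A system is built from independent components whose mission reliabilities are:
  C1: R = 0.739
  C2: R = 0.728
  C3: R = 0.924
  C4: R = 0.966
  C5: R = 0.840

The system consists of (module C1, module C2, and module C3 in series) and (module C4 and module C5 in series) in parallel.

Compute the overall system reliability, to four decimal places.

0.9052

Series (C1, C2, and C3): 0.739000 × 0.728000 × 0.924000 = 0.497105
Series (C4 and C5): 0.966000 × 0.840000 = 0.811440
Parallel ([0.497105] and [0.811440]): 1 − (1 − 0.497105)(1 − 0.811440) = 0.9052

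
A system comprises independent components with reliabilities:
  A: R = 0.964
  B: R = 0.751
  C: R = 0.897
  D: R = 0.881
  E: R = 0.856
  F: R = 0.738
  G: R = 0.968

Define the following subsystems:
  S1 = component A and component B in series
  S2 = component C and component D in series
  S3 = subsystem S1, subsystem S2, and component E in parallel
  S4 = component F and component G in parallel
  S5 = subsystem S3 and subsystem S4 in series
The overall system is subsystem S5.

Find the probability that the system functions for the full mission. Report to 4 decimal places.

0.9833

Series (A and B): 0.964000 × 0.751000 = 0.723964
Series (C and D): 0.897000 × 0.881000 = 0.790257
Parallel ([0.723964], [0.790257], and E): 1 − (1 − 0.723964)(1 − 0.790257)(1 − 0.856000) = 0.991663
Parallel (F and G): 1 − (1 − 0.738000)(1 − 0.968000) = 0.991616
Series ([0.991663] and [0.991616]): 0.991663 × 0.991616 = 0.9833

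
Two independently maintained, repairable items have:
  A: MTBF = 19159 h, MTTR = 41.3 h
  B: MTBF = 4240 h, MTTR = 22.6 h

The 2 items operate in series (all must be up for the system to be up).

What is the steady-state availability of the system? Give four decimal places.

A(A) = MTBF/(MTBF+MTTR) = 19159/(19159+41.3) = 0.997849
A(B) = MTBF/(MTBF+MTTR) = 4240/(4240+22.6) = 0.994698
Series availability: 0.997849 × 0.994698 = 0.9926

0.9926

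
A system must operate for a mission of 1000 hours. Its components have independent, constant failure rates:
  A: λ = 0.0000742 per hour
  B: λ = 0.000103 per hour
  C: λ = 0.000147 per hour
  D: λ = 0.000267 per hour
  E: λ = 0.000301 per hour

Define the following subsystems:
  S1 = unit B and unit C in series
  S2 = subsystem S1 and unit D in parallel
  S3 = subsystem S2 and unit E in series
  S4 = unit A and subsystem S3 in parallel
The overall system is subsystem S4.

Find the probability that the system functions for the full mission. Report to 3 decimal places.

R(A) = exp(−0.0000742 × 1000) = 0.92849
R(B) = exp(−0.000103 × 1000) = 0.90213
R(C) = exp(−0.000147 × 1000) = 0.86329
R(D) = exp(−0.000267 × 1000) = 0.76567
R(E) = exp(−0.000301 × 1000) = 0.74008
Series (B and C): 0.90213 × 0.86329 = 0.77880
Parallel ([0.77880] and D): 1 − (1 − 0.77880)(1 − 0.76567) = 0.94817
Series ([0.94817] and E): 0.94817 × 0.74008 = 0.70172
Parallel (A and [0.70172]): 1 − (1 − 0.92849)(1 − 0.70172) = 0.979

0.979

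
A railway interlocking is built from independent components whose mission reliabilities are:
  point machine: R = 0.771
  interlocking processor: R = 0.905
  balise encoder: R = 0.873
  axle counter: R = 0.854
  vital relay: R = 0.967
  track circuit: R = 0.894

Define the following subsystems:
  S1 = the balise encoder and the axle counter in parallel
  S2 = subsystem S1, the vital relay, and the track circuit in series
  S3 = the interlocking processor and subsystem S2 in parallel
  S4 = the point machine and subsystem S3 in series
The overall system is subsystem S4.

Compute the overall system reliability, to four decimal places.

Parallel (balise encoder and axle counter): 1 − (1 − 0.873000)(1 − 0.854000) = 0.981458
Series ([0.981458], vital relay, and track circuit): 0.981458 × 0.967000 × 0.894000 = 0.848468
Parallel (interlocking processor and [0.848468]): 1 − (1 − 0.905000)(1 − 0.848468) = 0.985604
Series (point machine and [0.985604]): 0.771000 × 0.985604 = 0.7599

0.7599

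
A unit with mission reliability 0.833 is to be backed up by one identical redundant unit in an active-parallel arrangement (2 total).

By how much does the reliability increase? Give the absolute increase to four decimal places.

0.1391

R_before = 0.833
R_after = 1 − (1 − 0.833)^2 = 0.9721
ΔR = 0.9721 − 0.833 = 0.1391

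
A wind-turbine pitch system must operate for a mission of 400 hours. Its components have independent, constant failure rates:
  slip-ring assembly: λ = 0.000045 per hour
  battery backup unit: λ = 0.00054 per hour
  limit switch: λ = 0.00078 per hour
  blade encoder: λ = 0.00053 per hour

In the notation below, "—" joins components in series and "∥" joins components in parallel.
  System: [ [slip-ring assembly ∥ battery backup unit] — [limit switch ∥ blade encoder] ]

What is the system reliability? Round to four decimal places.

0.9455

R(slip-ring assembly) = exp(−0.000045 × 400) = 0.982161
R(battery backup unit) = exp(−0.00054 × 400) = 0.805735
R(limit switch) = exp(−0.00078 × 400) = 0.731982
R(blade encoder) = exp(−0.00053 × 400) = 0.808965
Parallel (slip-ring assembly and battery backup unit): 1 − (1 − 0.982161)(1 − 0.805735) = 0.996535
Parallel (limit switch and blade encoder): 1 − (1 − 0.731982)(1 − 0.808965) = 0.948799
Series ([0.996535] and [0.948799]): 0.996535 × 0.948799 = 0.9455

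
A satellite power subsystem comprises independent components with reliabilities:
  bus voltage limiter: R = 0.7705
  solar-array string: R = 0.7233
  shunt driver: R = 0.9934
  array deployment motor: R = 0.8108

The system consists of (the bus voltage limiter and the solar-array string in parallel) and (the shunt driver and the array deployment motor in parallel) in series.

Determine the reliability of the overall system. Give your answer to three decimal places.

Parallel (bus voltage limiter and solar-array string): 1 − (1 − 0.77050)(1 − 0.72330) = 0.93650
Parallel (shunt driver and array deployment motor): 1 − (1 − 0.99340)(1 − 0.81080) = 0.99875
Series ([0.93650] and [0.99875]): 0.93650 × 0.99875 = 0.935

0.935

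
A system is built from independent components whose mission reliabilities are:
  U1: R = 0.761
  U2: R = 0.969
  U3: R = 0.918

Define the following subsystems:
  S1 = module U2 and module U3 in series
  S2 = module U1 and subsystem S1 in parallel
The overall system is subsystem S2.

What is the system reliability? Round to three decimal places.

Series (U2 and U3): 0.96900 × 0.91800 = 0.88954
Parallel (U1 and [0.88954]): 1 − (1 − 0.76100)(1 − 0.88954) = 0.974

0.974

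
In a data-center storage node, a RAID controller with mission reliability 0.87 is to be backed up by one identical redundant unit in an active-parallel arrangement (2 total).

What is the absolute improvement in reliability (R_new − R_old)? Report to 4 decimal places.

0.1131

R_before = 0.87
R_after = 1 − (1 − 0.87)^2 = 0.9831
ΔR = 0.9831 − 0.87 = 0.1131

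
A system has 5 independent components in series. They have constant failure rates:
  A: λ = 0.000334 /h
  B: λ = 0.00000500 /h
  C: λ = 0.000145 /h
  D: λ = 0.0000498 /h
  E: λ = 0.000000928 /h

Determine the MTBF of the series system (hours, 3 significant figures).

Series of exponential components: λ_sys = Σ λ_i
λ_sys = 0.000334 + 0.00000500 + 0.000145 + 0.0000498 + 0.000000928 = 5.3473e-04 /h
MTBF = 1 / λ_sys = 1870 h

1870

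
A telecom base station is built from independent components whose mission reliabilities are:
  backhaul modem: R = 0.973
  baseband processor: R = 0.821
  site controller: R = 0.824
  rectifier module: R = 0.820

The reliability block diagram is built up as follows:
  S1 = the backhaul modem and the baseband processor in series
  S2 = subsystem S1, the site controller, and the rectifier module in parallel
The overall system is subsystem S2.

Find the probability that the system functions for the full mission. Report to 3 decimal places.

Series (backhaul modem and baseband processor): 0.97300 × 0.82100 = 0.79883
Parallel ([0.79883], site controller, and rectifier module): 1 − (1 − 0.79883)(1 − 0.82400)(1 − 0.82000) = 0.994

0.994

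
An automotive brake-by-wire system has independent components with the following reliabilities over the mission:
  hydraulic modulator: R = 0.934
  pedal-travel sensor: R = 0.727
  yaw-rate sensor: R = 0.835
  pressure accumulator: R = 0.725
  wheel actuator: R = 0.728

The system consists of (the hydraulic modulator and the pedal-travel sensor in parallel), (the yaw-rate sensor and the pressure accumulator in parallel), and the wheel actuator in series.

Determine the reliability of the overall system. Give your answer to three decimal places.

0.682

Parallel (hydraulic modulator and pedal-travel sensor): 1 − (1 − 0.93400)(1 − 0.72700) = 0.98198
Parallel (yaw-rate sensor and pressure accumulator): 1 − (1 − 0.83500)(1 − 0.72500) = 0.95463
Series ([0.98198], [0.95463], and wheel actuator): 0.98198 × 0.95463 × 0.72800 = 0.682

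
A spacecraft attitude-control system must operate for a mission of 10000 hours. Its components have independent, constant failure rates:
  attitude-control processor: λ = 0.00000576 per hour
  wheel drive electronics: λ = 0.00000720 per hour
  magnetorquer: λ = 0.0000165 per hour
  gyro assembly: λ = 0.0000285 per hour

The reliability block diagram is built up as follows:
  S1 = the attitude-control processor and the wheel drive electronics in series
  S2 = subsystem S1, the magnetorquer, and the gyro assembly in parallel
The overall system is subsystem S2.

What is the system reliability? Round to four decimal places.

R(attitude-control processor) = exp(−0.00000576 × 10000) = 0.944027
R(wheel drive electronics) = exp(−0.00000720 × 10000) = 0.930531
R(magnetorquer) = exp(−0.0000165 × 10000) = 0.847894
R(gyro assembly) = exp(−0.0000285 × 10000) = 0.752014
Series (attitude-control processor and wheel drive electronics): 0.944027 × 0.930531 = 0.878446
Parallel ([0.878446], magnetorquer, and gyro assembly): 1 − (1 − 0.878446)(1 − 0.847894)(1 − 0.752014) = 0.9954

0.9954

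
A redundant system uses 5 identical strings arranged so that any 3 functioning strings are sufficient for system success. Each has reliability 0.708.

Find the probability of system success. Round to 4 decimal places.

R = Σ_{i=3}^{5} C(5,i) p^i (1−p)^{5−i} with p = 0.708
C(5,3)·0.708^3·0.292^2 = 0.302598
C(5,4)·0.708^4·0.292^1 = 0.366848
C(5,5)·0.708^5·0.292^0 = 0.177896
Sum = 0.8473

0.8473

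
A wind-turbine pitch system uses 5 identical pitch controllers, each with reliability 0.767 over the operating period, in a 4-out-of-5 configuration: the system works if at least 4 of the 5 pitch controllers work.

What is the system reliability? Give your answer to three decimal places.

R = Σ_{i=4}^{5} C(5,i) p^i (1−p)^{5−i} with p = 0.767
C(5,4)·0.767^4·0.233^1 = 0.40319
C(5,5)·0.767^5·0.233^0 = 0.26545
Sum = 0.669

0.669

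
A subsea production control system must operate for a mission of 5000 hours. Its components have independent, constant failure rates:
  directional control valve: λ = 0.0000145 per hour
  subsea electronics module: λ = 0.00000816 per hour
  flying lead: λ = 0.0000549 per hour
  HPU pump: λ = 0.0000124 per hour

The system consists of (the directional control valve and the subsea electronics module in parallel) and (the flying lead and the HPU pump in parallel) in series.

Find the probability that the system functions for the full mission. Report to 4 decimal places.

0.9828

R(directional control valve) = exp(−0.0000145 × 5000) = 0.930066
R(subsea electronics module) = exp(−0.00000816 × 5000) = 0.960021
R(flying lead) = exp(−0.0000549 × 5000) = 0.759952
R(HPU pump) = exp(−0.0000124 × 5000) = 0.939883
Parallel (directional control valve and subsea electronics module): 1 − (1 − 0.930066)(1 − 0.960021) = 0.997204
Parallel (flying lead and HPU pump): 1 − (1 − 0.759952)(1 − 0.939883) = 0.985569
Series ([0.997204] and [0.985569]): 0.997204 × 0.985569 = 0.9828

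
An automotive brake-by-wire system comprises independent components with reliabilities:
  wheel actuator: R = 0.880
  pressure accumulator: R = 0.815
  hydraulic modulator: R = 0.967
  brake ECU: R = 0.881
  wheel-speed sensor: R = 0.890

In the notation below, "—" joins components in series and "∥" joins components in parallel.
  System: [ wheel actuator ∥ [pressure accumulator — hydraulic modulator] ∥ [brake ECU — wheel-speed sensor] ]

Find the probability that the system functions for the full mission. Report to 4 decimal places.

Series (pressure accumulator and hydraulic modulator): 0.815000 × 0.967000 = 0.788105
Series (brake ECU and wheel-speed sensor): 0.881000 × 0.890000 = 0.784090
Parallel (wheel actuator, [0.788105], and [0.784090]): 1 − (1 − 0.880000)(1 − 0.788105)(1 − 0.784090) = 0.9945

0.9945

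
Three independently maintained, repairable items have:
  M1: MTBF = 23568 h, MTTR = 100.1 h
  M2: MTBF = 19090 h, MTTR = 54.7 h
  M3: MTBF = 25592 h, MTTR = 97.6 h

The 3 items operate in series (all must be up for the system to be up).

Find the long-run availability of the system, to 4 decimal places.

A(M1) = MTBF/(MTBF+MTTR) = 23568/(23568+100.1) = 0.995771
A(M2) = MTBF/(MTBF+MTTR) = 19090/(19090+54.7) = 0.997143
A(M3) = MTBF/(MTBF+MTTR) = 25592/(25592+97.6) = 0.996201
Series availability: 0.995771 × 0.997143 × 0.996201 = 0.9892

0.9892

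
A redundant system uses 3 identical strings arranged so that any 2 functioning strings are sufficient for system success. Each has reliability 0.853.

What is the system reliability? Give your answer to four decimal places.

0.9415

R = Σ_{i=2}^{3} C(3,i) p^i (1−p)^{3−i} with p = 0.853
C(3,2)·0.853^2·0.147^1 = 0.320876
C(3,3)·0.853^3·0.147^0 = 0.620650
Sum = 0.9415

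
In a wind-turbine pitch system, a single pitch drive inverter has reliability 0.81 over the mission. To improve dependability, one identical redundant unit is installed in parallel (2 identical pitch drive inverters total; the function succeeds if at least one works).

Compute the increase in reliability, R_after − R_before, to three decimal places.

R_before = 0.81
R_after = 1 − (1 − 0.81)^2 = 0.964
ΔR = 0.964 − 0.81 = 0.154

0.154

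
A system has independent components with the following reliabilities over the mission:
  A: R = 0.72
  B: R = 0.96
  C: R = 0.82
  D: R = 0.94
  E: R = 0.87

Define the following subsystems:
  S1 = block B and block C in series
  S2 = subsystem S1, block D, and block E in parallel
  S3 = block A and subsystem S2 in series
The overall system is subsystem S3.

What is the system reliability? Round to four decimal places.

0.7188

Series (B and C): 0.960000 × 0.820000 = 0.787200
Parallel ([0.787200], D, and E): 1 − (1 − 0.787200)(1 − 0.940000)(1 − 0.870000) = 0.998340
Series (A and [0.998340]): 0.720000 × 0.998340 = 0.7188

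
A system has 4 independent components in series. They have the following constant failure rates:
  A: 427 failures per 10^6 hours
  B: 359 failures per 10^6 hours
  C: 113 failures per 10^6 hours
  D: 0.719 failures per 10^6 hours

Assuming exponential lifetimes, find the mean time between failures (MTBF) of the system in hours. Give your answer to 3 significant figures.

Series of exponential components: λ_sys = Σ λ_i
λ_sys = 0.000427 + 0.000359 + 0.000113 + 0.000000719 = 8.9972e-04 /h
MTBF = 1 / λ_sys = 1110 h

1110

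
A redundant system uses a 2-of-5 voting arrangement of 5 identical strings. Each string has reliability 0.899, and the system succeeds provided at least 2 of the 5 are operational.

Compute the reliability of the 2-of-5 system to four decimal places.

R = Σ_{i=2}^{5} C(5,i) p^i (1−p)^{5−i} with p = 0.899
C(5,2)·0.899^2·0.101^3 = 0.008327
C(5,3)·0.899^3·0.101^2 = 0.074118
C(5,4)·0.899^4·0.101^1 = 0.329860
C(5,5)·0.899^5·0.101^0 = 0.587217
Sum = 0.9995

0.9995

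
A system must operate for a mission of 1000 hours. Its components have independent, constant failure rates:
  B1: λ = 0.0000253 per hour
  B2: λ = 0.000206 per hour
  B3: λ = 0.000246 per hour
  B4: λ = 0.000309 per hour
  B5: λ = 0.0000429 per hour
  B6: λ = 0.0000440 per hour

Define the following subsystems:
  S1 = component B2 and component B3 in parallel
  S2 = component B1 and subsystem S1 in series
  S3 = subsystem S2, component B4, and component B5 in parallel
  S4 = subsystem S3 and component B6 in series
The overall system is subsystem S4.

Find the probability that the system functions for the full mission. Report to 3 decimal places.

0.956

R(B1) = exp(−0.0000253 × 1000) = 0.97502
R(B2) = exp(−0.000206 × 1000) = 0.81383
R(B3) = exp(−0.000246 × 1000) = 0.78192
R(B4) = exp(−0.000309 × 1000) = 0.73418
R(B5) = exp(−0.0000429 × 1000) = 0.95801
R(B6) = exp(−0.0000440 × 1000) = 0.95695
Parallel (B2 and B3): 1 − (1 − 0.81383)(1 − 0.78192) = 0.95940
Series (B1 and [0.95940]): 0.97502 × 0.95940 = 0.93543
Parallel ([0.93543], B4, and B5): 1 − (1 − 0.93543)(1 − 0.73418)(1 − 0.95801) = 0.99928
Series ([0.99928] and B6): 0.99928 × 0.95695 = 0.956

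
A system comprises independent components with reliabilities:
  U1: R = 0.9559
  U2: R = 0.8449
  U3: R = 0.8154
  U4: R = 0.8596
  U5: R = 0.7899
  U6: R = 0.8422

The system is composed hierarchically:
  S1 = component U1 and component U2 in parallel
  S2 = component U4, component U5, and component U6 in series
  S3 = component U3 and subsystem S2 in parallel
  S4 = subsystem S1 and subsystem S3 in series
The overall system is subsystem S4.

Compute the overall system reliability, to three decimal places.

Parallel (U1 and U2): 1 − (1 − 0.95590)(1 − 0.84490) = 0.99316
Series (U4, U5, and U6): 0.85960 × 0.78990 × 0.84220 = 0.57185
Parallel (U3 and [0.57185]): 1 − (1 − 0.81540)(1 − 0.57185) = 0.92096
Series ([0.99316] and [0.92096]): 0.99316 × 0.92096 = 0.915

0.915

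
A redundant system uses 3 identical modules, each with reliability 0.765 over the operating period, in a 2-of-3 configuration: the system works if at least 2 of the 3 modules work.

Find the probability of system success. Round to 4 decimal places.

R = Σ_{i=2}^{3} C(3,i) p^i (1−p)^{3−i} with p = 0.765
C(3,2)·0.765^2·0.235^1 = 0.412584
C(3,3)·0.765^3·0.235^0 = 0.447697
Sum = 0.8603

0.8603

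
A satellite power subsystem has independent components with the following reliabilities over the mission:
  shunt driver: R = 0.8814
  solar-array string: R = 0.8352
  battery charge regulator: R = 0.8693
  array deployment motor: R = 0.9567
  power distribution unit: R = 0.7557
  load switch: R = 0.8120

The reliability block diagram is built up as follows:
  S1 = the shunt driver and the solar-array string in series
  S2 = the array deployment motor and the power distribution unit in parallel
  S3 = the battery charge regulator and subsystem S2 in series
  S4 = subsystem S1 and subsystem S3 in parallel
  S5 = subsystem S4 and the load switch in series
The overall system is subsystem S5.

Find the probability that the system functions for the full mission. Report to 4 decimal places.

Series (shunt driver and solar-array string): 0.881400 × 0.835200 = 0.736145
Parallel (array deployment motor and power distribution unit): 1 − (1 − 0.956700)(1 − 0.755700) = 0.989422
Series (battery charge regulator and [0.989422]): 0.869300 × 0.989422 = 0.860105
Parallel ([0.736145] and [0.860105]): 1 − (1 − 0.736145)(1 − 0.860105) = 0.963088
Series ([0.963088] and load switch): 0.963088 × 0.812000 = 0.7820

0.7820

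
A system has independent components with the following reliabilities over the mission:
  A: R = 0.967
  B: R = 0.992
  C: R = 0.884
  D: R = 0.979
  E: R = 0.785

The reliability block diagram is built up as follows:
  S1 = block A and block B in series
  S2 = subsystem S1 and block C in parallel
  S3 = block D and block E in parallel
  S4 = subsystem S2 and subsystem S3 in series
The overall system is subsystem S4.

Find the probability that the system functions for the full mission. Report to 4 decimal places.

Series (A and B): 0.967000 × 0.992000 = 0.959264
Parallel ([0.959264] and C): 1 − (1 − 0.959264)(1 − 0.884000) = 0.995275
Parallel (D and E): 1 − (1 − 0.979000)(1 − 0.785000) = 0.995485
Series ([0.995275] and [0.995485]): 0.995275 × 0.995485 = 0.9908

0.9908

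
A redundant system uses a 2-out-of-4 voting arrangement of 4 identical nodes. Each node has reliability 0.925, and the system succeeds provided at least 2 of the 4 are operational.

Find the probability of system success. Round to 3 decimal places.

R = Σ_{i=2}^{4} C(4,i) p^i (1−p)^{4−i} with p = 0.925
C(4,2)·0.925^2·0.075^2 = 0.02888
C(4,3)·0.925^3·0.075^1 = 0.23744
C(4,4)·0.925^4·0.075^0 = 0.73209
Sum = 0.998

0.998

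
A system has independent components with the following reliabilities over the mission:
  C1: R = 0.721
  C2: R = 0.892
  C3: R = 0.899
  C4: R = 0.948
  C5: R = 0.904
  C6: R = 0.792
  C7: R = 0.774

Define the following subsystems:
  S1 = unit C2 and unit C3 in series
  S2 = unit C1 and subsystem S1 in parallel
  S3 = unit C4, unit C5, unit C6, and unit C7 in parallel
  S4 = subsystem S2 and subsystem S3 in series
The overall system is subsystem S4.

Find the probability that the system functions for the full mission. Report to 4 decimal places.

0.9445

Series (C2 and C3): 0.892000 × 0.899000 = 0.801908
Parallel (C1 and [0.801908]): 1 − (1 − 0.721000)(1 − 0.801908) = 0.944732
Parallel (C4, C5, C6, and C7): 1 − (1 − 0.948000)(1 − 0.904000)(1 − 0.792000)(1 − 0.774000) = 0.999765
Series ([0.944732] and [0.999765]): 0.944732 × 0.999765 = 0.9445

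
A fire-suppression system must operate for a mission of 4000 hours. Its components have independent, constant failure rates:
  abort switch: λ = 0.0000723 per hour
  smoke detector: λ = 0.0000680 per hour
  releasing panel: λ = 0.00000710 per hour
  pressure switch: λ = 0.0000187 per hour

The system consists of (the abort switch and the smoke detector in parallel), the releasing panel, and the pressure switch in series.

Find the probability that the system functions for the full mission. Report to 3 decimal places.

R(abort switch) = exp(−0.0000723 × 4000) = 0.74886
R(smoke detector) = exp(−0.0000680 × 4000) = 0.76185
R(releasing panel) = exp(−0.00000710 × 4000) = 0.97200
R(pressure switch) = exp(−0.0000187 × 4000) = 0.92793
Parallel (abort switch and smoke detector): 1 − (1 − 0.74886)(1 − 0.76185) = 0.94019
Series ([0.94019], releasing panel, and pressure switch): 0.94019 × 0.97200 × 0.92793 = 0.848

0.848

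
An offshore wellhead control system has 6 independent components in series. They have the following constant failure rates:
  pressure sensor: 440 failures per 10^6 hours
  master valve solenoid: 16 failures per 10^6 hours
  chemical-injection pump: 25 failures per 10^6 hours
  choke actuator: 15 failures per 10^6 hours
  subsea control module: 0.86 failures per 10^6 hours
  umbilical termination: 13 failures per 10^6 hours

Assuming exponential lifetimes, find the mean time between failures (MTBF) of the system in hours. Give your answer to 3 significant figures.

1960

Series of exponential components: λ_sys = Σ λ_i
λ_sys = 0.00044 + 0.000016 + 0.000025 + 0.000015 + 0.00000086 + 0.000013 = 5.0986e-04 /h
MTBF = 1 / λ_sys = 1960 h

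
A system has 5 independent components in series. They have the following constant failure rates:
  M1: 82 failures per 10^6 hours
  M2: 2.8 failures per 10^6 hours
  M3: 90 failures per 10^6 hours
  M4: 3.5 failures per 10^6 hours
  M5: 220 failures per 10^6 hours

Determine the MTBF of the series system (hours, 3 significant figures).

Series of exponential components: λ_sys = Σ λ_i
λ_sys = 0.000082 + 0.0000028 + 0.000090 + 0.0000035 + 0.00022 = 3.9830e-04 /h
MTBF = 1 / λ_sys = 2510 h

2510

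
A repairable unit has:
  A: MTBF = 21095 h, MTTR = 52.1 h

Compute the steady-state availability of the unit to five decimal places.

0.99754

A(A) = MTBF/(MTBF+MTTR) = 21095/(21095+52.1) = 0.99754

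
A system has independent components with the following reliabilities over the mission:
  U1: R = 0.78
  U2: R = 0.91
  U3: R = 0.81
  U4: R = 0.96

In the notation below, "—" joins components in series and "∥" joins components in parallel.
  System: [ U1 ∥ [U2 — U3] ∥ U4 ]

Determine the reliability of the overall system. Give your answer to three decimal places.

0.998

Series (U2 and U3): 0.91000 × 0.81000 = 0.73710
Parallel (U1, [0.73710], and U4): 1 − (1 − 0.78000)(1 − 0.73710)(1 − 0.96000) = 0.998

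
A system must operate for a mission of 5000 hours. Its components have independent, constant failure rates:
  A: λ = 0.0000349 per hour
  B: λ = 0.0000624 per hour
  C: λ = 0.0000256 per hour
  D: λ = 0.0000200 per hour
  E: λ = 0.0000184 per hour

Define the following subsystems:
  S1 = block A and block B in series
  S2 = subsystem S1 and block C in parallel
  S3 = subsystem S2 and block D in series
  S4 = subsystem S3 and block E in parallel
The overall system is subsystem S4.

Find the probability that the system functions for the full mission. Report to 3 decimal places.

0.988

R(A) = exp(−0.0000349 × 5000) = 0.83988
R(B) = exp(−0.0000624 × 5000) = 0.73198
R(C) = exp(−0.0000256 × 5000) = 0.87985
R(D) = exp(−0.0000200 × 5000) = 0.90484
R(E) = exp(−0.0000184 × 5000) = 0.91211
Series (A and B): 0.83988 × 0.73198 = 0.61478
Parallel ([0.61478] and C): 1 − (1 − 0.61478)(1 − 0.87985) = 0.95372
Series ([0.95372] and D): 0.95372 × 0.90484 = 0.86296
Parallel ([0.86296] and E): 1 − (1 − 0.86296)(1 − 0.91211) = 0.988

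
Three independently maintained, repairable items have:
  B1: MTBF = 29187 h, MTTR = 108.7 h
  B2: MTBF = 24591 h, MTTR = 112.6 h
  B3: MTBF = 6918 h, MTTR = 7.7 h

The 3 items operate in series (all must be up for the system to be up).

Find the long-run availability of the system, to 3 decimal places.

0.991

A(B1) = MTBF/(MTBF+MTTR) = 29187/(29187+108.7) = 0.996290
A(B2) = MTBF/(MTBF+MTTR) = 24591/(24591+112.6) = 0.995442
A(B3) = MTBF/(MTBF+MTTR) = 6918/(6918+7.7) = 0.998888
Series availability: 0.996290 × 0.995442 × 0.998888 = 0.991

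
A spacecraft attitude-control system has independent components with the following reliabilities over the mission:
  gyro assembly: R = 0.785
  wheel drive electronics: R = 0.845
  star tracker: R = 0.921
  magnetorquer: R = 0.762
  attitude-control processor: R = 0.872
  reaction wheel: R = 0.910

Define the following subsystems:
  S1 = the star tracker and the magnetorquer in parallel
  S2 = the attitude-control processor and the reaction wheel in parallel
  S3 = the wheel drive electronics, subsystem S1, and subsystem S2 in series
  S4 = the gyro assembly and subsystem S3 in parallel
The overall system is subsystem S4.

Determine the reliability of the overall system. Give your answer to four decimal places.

Parallel (star tracker and magnetorquer): 1 − (1 − 0.921000)(1 − 0.762000) = 0.981198
Parallel (attitude-control processor and reaction wheel): 1 − (1 − 0.872000)(1 − 0.910000) = 0.988480
Series (wheel drive electronics, [0.981198], and [0.988480]): 0.845000 × 0.981198 × 0.988480 = 0.819561
Parallel (gyro assembly and [0.819561]): 1 − (1 − 0.785000)(1 − 0.819561) = 0.9612

0.9612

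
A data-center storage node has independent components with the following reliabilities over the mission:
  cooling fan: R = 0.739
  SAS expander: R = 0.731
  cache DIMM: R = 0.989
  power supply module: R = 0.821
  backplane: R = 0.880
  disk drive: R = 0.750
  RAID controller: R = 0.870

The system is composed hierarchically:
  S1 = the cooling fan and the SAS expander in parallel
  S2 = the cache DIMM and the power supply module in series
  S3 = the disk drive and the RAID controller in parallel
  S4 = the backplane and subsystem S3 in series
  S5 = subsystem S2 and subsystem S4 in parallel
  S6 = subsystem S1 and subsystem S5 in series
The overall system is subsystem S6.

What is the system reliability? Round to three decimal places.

Parallel (cooling fan and SAS expander): 1 − (1 − 0.73900)(1 − 0.73100) = 0.92979
Series (cache DIMM and power supply module): 0.98900 × 0.82100 = 0.81197
Parallel (disk drive and RAID controller): 1 − (1 − 0.75000)(1 − 0.87000) = 0.96750
Series (backplane and [0.96750]): 0.88000 × 0.96750 = 0.85140
Parallel ([0.81197] and [0.85140]): 1 − (1 − 0.81197)(1 − 0.85140) = 0.97206
Series ([0.92979] and [0.97206]): 0.92979 × 0.97206 = 0.904

0.904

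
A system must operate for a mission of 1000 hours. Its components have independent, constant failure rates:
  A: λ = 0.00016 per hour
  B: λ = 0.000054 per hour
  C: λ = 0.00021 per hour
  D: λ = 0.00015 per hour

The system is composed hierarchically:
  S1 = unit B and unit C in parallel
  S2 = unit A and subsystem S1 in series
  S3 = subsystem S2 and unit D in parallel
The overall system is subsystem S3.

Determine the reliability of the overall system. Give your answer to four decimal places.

0.9782

R(A) = exp(−0.00016 × 1000) = 0.852144
R(B) = exp(−0.000054 × 1000) = 0.947432
R(C) = exp(−0.00021 × 1000) = 0.810584
R(D) = exp(−0.00015 × 1000) = 0.860708
Parallel (B and C): 1 − (1 − 0.947432)(1 − 0.810584) = 0.990043
Series (A and [0.990043]): 0.852144 × 0.990043 = 0.843659
Parallel ([0.843659] and D): 1 − (1 − 0.843659)(1 − 0.860708) = 0.9782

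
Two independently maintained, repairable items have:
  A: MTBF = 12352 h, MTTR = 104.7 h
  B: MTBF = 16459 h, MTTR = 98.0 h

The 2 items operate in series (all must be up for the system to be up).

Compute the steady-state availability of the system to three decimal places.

A(A) = MTBF/(MTBF+MTTR) = 12352/(12352+104.7) = 0.991595
A(B) = MTBF/(MTBF+MTTR) = 16459/(16459+98.0) = 0.994081
Series availability: 0.991595 × 0.994081 = 0.986

0.986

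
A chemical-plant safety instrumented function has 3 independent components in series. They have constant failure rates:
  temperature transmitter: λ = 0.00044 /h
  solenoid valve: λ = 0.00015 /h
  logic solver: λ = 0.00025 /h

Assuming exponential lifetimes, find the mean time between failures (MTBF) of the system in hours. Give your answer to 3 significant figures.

1190

Series of exponential components: λ_sys = Σ λ_i
λ_sys = 0.00044 + 0.00015 + 0.00025 = 8.4000e-04 /h
MTBF = 1 / λ_sys = 1190 h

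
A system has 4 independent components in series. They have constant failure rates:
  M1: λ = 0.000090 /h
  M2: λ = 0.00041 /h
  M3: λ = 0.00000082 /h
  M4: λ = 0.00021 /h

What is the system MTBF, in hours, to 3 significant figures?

Series of exponential components: λ_sys = Σ λ_i
λ_sys = 0.000090 + 0.00041 + 0.00000082 + 0.00021 = 7.1082e-04 /h
MTBF = 1 / λ_sys = 1410 h

1410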